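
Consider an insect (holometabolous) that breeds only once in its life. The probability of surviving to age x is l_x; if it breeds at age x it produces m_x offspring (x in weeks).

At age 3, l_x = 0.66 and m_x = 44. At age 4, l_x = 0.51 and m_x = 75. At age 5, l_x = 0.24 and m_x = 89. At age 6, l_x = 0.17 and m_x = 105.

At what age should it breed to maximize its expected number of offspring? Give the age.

4

Expected offspring if breeding at age x = l_x × m_x:
  age 3: 0.66 × 44 = 29.040
  age 4: 0.51 × 75 = 38.250
  age 5: 0.24 × 89 = 21.360
  age 6: 0.17 × 105 = 17.850
Maximum at age 4 (38.250).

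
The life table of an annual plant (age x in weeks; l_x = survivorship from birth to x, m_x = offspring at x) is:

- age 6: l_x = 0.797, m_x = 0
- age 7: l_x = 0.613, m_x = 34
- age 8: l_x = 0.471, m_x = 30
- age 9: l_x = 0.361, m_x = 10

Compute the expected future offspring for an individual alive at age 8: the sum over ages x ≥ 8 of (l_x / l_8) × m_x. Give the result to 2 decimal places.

l_8 = 0.471. Conditional survival from age 8 to x is l_x / l_8.
  x=8: (0.471/0.471) × 30 = 30.0000
  x=9: (0.361/0.471) × 10 = 7.6645
Sum = 30.0000 + 7.6645 = 37.6645

37.66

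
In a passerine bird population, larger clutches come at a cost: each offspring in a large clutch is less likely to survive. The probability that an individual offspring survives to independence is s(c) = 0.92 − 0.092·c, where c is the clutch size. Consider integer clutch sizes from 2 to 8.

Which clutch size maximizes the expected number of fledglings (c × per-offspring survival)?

Expected fledglings = c × s(c):
  c=2: 2 × 0.736 = 1.472
  c=3: 3 × 0.644 = 1.932
  c=4: 4 × 0.552 = 2.208
  c=5: 5 × 0.460 = 2.300
  c=6: 6 × 0.368 = 2.208
  c=7: 7 × 0.276 = 1.932
  c=8: 8 × 0.184 = 1.472
Maximum at c = 5 (2.300 fledglings).

5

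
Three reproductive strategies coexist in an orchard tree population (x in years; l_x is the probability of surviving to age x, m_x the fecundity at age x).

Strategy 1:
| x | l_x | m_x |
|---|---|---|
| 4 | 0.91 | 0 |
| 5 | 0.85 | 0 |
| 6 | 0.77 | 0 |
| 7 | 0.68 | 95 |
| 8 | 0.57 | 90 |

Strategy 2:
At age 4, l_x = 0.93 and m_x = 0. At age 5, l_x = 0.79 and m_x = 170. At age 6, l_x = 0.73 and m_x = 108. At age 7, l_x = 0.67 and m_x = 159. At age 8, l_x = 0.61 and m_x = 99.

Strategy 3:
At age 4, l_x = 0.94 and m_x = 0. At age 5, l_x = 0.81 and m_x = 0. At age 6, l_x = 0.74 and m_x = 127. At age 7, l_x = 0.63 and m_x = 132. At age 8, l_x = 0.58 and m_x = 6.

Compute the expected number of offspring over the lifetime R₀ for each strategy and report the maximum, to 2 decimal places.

Strategy 1: R₀ = 0.91×0 + 0.85×0 + 0.77×0 + 0.68×95 + 0.57×90 = 115.9000
Strategy 2: R₀ = 0.93×0 + 0.79×170 + 0.73×108 + 0.67×159 + 0.61×99 = 380.0600
Strategy 3: R₀ = 0.94×0 + 0.81×0 + 0.74×127 + 0.63×132 + 0.58×6 = 180.6200
Highest R₀: strategy 2 with 380.0600.

380.06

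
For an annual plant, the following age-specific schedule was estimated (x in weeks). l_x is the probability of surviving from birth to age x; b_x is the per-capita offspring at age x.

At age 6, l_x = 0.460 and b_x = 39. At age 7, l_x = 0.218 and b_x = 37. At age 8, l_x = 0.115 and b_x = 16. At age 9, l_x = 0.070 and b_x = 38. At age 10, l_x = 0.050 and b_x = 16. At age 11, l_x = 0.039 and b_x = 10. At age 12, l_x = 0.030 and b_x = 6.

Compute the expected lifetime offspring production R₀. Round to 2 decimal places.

R₀ = Σ l_x b_x:
  age 6: 0.460 × 39 = 17.9400
  age 7: 0.218 × 37 = 8.0660
  age 8: 0.115 × 16 = 1.8400
  age 9: 0.070 × 38 = 2.6600
  age 10: 0.050 × 16 = 0.8000
  age 11: 0.039 × 10 = 0.3900
  age 12: 0.030 × 6 = 0.1800
R₀ = 17.9400 + 8.0660 + 1.8400 + 2.6600 + 0.8000 + 0.3900 + 0.1800 = 31.8760

31.88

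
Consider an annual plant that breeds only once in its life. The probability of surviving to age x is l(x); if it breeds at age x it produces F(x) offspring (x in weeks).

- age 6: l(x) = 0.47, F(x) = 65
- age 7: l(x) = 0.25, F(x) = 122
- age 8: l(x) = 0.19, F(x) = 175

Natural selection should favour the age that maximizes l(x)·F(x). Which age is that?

Expected offspring if breeding at age x = l(x) × F(x):
  age 6: 0.47 × 65 = 30.550
  age 7: 0.25 × 122 = 30.500
  age 8: 0.19 × 175 = 33.250
Maximum at age 8 (33.250).

8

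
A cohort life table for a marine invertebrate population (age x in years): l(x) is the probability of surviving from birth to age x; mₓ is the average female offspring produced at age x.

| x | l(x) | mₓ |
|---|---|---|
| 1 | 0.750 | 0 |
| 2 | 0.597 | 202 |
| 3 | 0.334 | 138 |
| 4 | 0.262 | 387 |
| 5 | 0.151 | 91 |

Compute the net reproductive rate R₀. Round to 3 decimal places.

R₀ = Σ l(x) mₓ:
  age 1: 0.750 × 0 = 0.0000
  age 2: 0.597 × 202 = 120.5940
  age 3: 0.334 × 138 = 46.0920
  age 4: 0.262 × 387 = 101.3940
  age 5: 0.151 × 91 = 13.7410
R₀ = 0.0000 + 120.5940 + 46.0920 + 101.3940 + 13.7410 = 281.8210

281.821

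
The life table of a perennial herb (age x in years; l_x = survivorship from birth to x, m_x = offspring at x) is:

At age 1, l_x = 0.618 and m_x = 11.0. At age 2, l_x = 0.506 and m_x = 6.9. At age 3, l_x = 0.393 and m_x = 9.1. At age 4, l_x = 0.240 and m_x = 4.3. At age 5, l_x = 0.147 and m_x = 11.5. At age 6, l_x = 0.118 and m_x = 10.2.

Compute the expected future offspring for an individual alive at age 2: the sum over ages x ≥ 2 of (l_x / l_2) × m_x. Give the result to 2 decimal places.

l_2 = 0.506. Conditional survival from age 2 to x is l_x / l_2.
  x=2: (0.506/0.506) × 6.9 = 6.9000
  x=3: (0.393/0.506) × 9.1 = 7.0678
  x=4: (0.240/0.506) × 4.3 = 2.0395
  x=5: (0.147/0.506) × 11.5 = 3.3409
  x=6: (0.118/0.506) × 10.2 = 2.3787
Sum = 6.9000 + 7.0678 + 2.0395 + 3.3409 + 2.3787 = 21.7269

21.73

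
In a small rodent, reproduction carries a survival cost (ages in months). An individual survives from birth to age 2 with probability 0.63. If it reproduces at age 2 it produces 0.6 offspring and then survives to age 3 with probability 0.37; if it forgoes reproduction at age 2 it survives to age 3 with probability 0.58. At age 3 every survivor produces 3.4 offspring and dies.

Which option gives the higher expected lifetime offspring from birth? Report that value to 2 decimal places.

breed at age 2: R₀ = 0.63 × (0.6 + 0.37 × 3.4) = 0.63 × 1.8580 = 1.1705
delay to age 3: R₀ = 0.63 × (0.58 × 3.4) = 0.63 × 1.9720 = 1.2424
Higher: delay to age 3 (1.2424).

1.24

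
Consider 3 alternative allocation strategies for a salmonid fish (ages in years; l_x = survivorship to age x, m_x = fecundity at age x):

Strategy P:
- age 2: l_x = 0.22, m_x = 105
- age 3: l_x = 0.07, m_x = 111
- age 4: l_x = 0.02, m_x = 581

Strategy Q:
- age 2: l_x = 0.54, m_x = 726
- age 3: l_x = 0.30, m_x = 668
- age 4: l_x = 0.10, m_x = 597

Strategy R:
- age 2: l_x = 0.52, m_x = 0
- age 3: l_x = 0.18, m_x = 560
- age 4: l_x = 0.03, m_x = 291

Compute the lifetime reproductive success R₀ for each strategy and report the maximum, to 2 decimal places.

Strategy P: R₀ = 0.22×105 + 0.07×111 + 0.02×581 = 42.4900
Strategy Q: R₀ = 0.54×726 + 0.30×668 + 0.10×597 = 652.1400
Strategy R: R₀ = 0.52×0 + 0.18×560 + 0.03×291 = 109.5300
Highest R₀: strategy Q with 652.1400.

652.14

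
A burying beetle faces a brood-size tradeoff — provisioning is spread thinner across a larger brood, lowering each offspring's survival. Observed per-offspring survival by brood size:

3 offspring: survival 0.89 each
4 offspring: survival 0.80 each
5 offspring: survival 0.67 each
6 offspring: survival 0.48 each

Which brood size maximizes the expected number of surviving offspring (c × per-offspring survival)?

Expected surviving offspring = c × s(c):
  c=3: 3 × 0.89 = 2.670
  c=4: 4 × 0.80 = 3.200
  c=5: 5 × 0.67 = 3.350
  c=6: 6 × 0.48 = 2.880
Maximum at c = 5 (3.350 surviving offspring).

5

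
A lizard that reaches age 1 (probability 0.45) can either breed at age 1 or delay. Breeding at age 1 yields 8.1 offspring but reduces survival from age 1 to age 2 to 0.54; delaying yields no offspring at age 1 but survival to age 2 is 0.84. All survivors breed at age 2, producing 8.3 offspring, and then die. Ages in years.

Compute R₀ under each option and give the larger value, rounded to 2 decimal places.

breed at age 1: R₀ = 0.45 × (8.1 + 0.54 × 8.3) = 0.45 × 12.5820 = 5.6619
delay to age 2: R₀ = 0.45 × (0.84 × 8.3) = 0.45 × 6.9720 = 3.1374
Higher: breed at age 1 (5.6619).

5.66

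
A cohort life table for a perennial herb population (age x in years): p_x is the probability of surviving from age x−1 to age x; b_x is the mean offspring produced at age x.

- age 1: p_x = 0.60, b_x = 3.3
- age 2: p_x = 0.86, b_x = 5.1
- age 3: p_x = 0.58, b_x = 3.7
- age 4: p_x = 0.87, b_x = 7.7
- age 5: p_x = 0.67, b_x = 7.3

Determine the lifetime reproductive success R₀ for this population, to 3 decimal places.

Survivorship from birth: l_x = p_1·p_2·…·p_x.
  l_1 = 0.60000
  l_2 = 0.51600
  l_3 = 0.29928
  l_4 = 0.26037
  l_5 = 0.17445
R₀ = Σ l_x b_x:
  age 1: 0.60000 × 3.3 = 1.9800
  age 2: 0.51600 × 5.1 = 2.6316
  age 3: 0.29928 × 3.7 = 1.1073
  age 4: 0.26037 × 7.7 = 2.0048
  age 5: 0.17445 × 7.3 = 1.2735
R₀ = 1.9800 + 2.6316 + 1.1073 + 2.0048 + 1.2735 = 8.9973

8.997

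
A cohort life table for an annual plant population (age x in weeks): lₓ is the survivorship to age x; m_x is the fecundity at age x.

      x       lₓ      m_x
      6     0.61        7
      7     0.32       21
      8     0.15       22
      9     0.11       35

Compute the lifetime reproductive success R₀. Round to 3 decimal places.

18.140

R₀ = Σ lₓ m_x:
  age 6: 0.61 × 7 = 4.2700
  age 7: 0.32 × 21 = 6.7200
  age 8: 0.15 × 22 = 3.3000
  age 9: 0.11 × 35 = 3.8500
R₀ = 4.2700 + 6.7200 + 3.3000 + 3.8500 = 18.1400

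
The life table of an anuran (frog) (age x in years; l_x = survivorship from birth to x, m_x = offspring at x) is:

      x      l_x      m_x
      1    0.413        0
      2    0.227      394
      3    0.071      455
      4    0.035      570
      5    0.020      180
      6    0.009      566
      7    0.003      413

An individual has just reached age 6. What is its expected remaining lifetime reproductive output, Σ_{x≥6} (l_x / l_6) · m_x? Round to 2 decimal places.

703.67

l_6 = 0.009. Conditional survival from age 6 to x is l_x / l_6.
  x=6: (0.009/0.009) × 566 = 566.0000
  x=7: (0.003/0.009) × 413 = 137.6667
Sum = 566.0000 + 137.6667 = 703.6667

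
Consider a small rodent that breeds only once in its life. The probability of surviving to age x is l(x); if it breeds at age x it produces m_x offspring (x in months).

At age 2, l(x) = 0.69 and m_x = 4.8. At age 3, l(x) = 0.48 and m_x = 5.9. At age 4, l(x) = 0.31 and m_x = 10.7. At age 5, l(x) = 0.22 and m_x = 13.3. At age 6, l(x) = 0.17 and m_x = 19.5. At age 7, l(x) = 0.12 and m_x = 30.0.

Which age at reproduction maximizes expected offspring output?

7

Expected offspring if breeding at age x = l(x) × m_x:
  age 2: 0.69 × 4.8 = 3.312
  age 3: 0.48 × 5.9 = 2.832
  age 4: 0.31 × 10.7 = 3.317
  age 5: 0.22 × 13.3 = 2.926
  age 6: 0.17 × 19.5 = 3.315
  age 7: 0.12 × 30.0 = 3.600
Maximum at age 7 (3.600).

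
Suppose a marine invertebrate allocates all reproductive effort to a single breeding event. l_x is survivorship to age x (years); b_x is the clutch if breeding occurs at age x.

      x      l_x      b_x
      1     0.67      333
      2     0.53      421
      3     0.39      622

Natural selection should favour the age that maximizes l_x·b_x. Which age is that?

3

Expected offspring if breeding at age x = l_x × b_x:
  age 1: 0.67 × 333 = 223.110
  age 2: 0.53 × 421 = 223.130
  age 3: 0.39 × 622 = 242.580
Maximum at age 3 (242.580).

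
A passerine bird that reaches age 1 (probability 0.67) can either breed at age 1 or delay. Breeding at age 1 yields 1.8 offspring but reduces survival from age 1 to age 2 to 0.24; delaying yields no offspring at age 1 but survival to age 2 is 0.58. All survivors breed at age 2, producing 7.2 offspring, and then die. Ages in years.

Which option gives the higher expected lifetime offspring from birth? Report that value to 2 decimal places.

breed at age 1: R₀ = 0.67 × (1.8 + 0.24 × 7.2) = 0.67 × 3.5280 = 2.3638
delay to age 2: R₀ = 0.67 × (0.58 × 7.2) = 0.67 × 4.1760 = 2.7979
Higher: delay to age 2 (2.7979).

2.80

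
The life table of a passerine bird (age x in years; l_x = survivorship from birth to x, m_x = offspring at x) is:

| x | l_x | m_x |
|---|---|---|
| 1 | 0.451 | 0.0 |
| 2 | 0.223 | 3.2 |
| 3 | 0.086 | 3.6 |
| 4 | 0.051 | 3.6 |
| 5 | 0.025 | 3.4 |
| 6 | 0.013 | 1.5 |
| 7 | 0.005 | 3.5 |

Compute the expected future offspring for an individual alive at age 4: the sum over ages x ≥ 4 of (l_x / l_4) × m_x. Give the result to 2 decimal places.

l_4 = 0.051. Conditional survival from age 4 to x is l_x / l_4.
  x=4: (0.051/0.051) × 3.6 = 3.6000
  x=5: (0.025/0.051) × 3.4 = 1.6667
  x=6: (0.013/0.051) × 1.5 = 0.3824
  x=7: (0.005/0.051) × 3.5 = 0.3431
Sum = 3.6000 + 1.6667 + 0.3824 + 0.3431 = 5.9922

5.99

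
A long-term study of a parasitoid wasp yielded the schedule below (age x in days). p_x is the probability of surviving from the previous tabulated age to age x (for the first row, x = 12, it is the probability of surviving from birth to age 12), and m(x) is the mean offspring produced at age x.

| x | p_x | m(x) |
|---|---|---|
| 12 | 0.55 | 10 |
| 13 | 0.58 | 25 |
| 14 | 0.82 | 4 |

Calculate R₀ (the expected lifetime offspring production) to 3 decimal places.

Survivorship from birth: l_x = p_12·p_13·…·p_x.
  l_12 = 0.55000
  l_13 = 0.31900
  l_14 = 0.26158
R₀ = Σ l_x m(x):
  age 12: 0.55000 × 10 = 5.5000
  age 13: 0.31900 × 25 = 7.9750
  age 14: 0.26158 × 4 = 1.0463
R₀ = 5.5000 + 7.9750 + 1.0463 = 14.5213

14.521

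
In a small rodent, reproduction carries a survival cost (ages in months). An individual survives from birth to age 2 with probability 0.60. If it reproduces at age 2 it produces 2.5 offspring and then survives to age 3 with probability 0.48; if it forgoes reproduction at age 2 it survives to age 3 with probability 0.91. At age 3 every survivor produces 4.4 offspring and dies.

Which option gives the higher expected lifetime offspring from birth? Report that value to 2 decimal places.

breed at age 2: R₀ = 0.60 × (2.5 + 0.48 × 4.4) = 0.60 × 4.6120 = 2.7672
delay to age 3: R₀ = 0.60 × (0.91 × 4.4) = 0.60 × 4.0040 = 2.4024
Higher: breed at age 2 (2.7672).

2.77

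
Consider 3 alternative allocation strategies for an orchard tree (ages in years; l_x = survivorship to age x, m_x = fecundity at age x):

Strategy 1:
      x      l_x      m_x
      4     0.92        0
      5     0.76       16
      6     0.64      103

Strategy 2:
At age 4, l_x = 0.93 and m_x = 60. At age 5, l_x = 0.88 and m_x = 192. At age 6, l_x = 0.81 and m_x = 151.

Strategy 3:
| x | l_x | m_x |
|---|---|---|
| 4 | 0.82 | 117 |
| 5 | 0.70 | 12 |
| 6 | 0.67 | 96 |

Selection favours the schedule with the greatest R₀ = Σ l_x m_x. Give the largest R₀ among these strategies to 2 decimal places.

347.07

Strategy 1: R₀ = 0.92×0 + 0.76×16 + 0.64×103 = 78.0800
Strategy 2: R₀ = 0.93×60 + 0.88×192 + 0.81×151 = 347.0700
Strategy 3: R₀ = 0.82×117 + 0.70×12 + 0.67×96 = 168.6600
Highest R₀: strategy 2 with 347.0700.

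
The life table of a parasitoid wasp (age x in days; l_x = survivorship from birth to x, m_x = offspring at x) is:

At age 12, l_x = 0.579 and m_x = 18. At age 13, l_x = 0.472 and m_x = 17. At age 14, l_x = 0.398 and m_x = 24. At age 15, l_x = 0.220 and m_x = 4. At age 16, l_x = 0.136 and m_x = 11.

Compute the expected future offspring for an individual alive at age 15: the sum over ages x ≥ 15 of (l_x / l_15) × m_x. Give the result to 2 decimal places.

10.80

l_15 = 0.220. Conditional survival from age 15 to x is l_x / l_15.
  x=15: (0.220/0.220) × 4 = 4.0000
  x=16: (0.136/0.220) × 11 = 6.8000
Sum = 4.0000 + 6.8000 = 10.8000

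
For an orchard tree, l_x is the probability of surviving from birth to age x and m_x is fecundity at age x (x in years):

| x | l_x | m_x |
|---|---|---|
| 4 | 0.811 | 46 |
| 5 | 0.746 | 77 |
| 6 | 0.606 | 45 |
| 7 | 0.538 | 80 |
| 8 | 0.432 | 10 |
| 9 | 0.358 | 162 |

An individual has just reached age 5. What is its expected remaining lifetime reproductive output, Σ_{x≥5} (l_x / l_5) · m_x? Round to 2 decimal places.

l_5 = 0.746. Conditional survival from age 5 to x is l_x / l_5.
  x=5: (0.746/0.746) × 77 = 77.0000
  x=6: (0.606/0.746) × 45 = 36.5550
  x=7: (0.538/0.746) × 80 = 57.6944
  x=8: (0.432/0.746) × 10 = 5.7909
  x=9: (0.358/0.746) × 162 = 77.7426
Sum = 77.0000 + 36.5550 + 57.6944 + 5.7909 + 77.7426 = 254.7828

254.78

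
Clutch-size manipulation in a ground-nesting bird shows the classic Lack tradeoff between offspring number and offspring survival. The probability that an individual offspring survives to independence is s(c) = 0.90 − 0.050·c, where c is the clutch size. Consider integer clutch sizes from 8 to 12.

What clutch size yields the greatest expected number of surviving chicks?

Expected surviving chicks = c × s(c):
  c=8: 8 × 0.500 = 4.000
  c=9: 9 × 0.450 = 4.050
  c=10: 10 × 0.400 = 4.000
  c=11: 11 × 0.350 = 3.850
  c=12: 12 × 0.300 = 3.600
Maximum at c = 9 (4.050 surviving chicks).

9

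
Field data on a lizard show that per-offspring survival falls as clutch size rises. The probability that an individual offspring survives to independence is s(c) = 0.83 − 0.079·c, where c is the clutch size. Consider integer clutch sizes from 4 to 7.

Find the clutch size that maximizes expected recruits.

5

Expected recruits = c × s(c):
  c=4: 4 × 0.514 = 2.056
  c=5: 5 × 0.435 = 2.175
  c=6: 6 × 0.356 = 2.136
  c=7: 7 × 0.277 = 1.939
Maximum at c = 5 (2.175 recruits).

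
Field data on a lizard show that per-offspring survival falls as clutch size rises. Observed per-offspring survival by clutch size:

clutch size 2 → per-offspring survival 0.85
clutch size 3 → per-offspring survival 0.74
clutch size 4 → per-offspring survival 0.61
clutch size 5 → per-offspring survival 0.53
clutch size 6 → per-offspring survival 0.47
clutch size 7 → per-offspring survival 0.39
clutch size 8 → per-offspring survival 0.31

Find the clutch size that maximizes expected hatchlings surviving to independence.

Expected hatchlings surviving to independence = c × s(c):
  c=2: 2 × 0.85 = 1.700
  c=3: 3 × 0.74 = 2.220
  c=4: 4 × 0.61 = 2.440
  c=5: 5 × 0.53 = 2.650
  c=6: 6 × 0.47 = 2.820
  c=7: 7 × 0.39 = 2.730
  c=8: 8 × 0.31 = 2.480
Maximum at c = 6 (2.820 hatchlings surviving to independence).

6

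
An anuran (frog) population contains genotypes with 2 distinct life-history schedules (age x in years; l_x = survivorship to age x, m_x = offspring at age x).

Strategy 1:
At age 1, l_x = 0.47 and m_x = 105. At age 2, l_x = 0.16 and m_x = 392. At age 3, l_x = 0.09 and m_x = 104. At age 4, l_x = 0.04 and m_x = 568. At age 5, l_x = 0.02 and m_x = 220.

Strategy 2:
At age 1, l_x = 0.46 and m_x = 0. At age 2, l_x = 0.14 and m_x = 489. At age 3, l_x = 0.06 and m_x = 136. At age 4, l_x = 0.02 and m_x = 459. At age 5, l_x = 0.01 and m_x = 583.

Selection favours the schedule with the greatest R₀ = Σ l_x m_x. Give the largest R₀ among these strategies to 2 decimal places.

Strategy 1: R₀ = 0.47×105 + 0.16×392 + 0.09×104 + 0.04×568 + 0.02×220 = 148.5500
Strategy 2: R₀ = 0.46×0 + 0.14×489 + 0.06×136 + 0.02×459 + 0.01×583 = 91.6300
Highest R₀: strategy 1 with 148.5500.

148.55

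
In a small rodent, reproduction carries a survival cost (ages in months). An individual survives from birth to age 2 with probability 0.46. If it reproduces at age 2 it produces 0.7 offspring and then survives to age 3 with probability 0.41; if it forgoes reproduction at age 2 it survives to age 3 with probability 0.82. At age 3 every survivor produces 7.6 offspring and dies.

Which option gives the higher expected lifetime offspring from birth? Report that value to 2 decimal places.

2.87

breed at age 2: R₀ = 0.46 × (0.7 + 0.41 × 7.6) = 0.46 × 3.8160 = 1.7554
delay to age 3: R₀ = 0.46 × (0.82 × 7.6) = 0.46 × 6.2320 = 2.8667
Higher: delay to age 3 (2.8667).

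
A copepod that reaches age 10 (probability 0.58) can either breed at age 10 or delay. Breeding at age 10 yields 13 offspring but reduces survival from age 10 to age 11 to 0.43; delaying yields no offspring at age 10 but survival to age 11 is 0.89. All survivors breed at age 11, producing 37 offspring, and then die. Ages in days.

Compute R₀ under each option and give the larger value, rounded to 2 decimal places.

breed at age 10: R₀ = 0.58 × (13 + 0.43 × 37) = 0.58 × 28.9100 = 16.7678
delay to age 11: R₀ = 0.58 × (0.89 × 37) = 0.58 × 32.9300 = 19.0994
Higher: delay to age 11 (19.0994).

19.10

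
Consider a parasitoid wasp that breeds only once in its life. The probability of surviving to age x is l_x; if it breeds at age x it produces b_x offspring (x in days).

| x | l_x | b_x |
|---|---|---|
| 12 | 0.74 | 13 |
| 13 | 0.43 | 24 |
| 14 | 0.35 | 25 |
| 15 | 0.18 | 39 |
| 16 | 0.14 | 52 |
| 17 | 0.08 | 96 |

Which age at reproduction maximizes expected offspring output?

Expected offspring if breeding at age x = l_x × b_x:
  age 12: 0.74 × 13 = 9.620
  age 13: 0.43 × 24 = 10.320
  age 14: 0.35 × 25 = 8.750
  age 15: 0.18 × 39 = 7.020
  age 16: 0.14 × 52 = 7.280
  age 17: 0.08 × 96 = 7.680
Maximum at age 13 (10.320).

13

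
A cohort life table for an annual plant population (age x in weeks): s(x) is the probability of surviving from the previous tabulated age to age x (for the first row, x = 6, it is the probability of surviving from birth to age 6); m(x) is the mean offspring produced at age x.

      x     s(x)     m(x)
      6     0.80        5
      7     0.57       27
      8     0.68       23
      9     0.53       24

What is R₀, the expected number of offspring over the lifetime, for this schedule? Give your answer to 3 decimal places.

Survivorship from birth: l_x = s_6·s_7·…·s_x.
  l_6 = 0.80000
  l_7 = 0.45600
  l_8 = 0.31008
  l_9 = 0.16434
R₀ = Σ l_x m(x):
  age 6: 0.80000 × 5 = 4.0000
  age 7: 0.45600 × 27 = 12.3120
  age 8: 0.31008 × 23 = 7.1318
  age 9: 0.16434 × 24 = 3.9442
R₀ = 4.0000 + 12.3120 + 7.1318 + 3.9442 = 27.3880

27.388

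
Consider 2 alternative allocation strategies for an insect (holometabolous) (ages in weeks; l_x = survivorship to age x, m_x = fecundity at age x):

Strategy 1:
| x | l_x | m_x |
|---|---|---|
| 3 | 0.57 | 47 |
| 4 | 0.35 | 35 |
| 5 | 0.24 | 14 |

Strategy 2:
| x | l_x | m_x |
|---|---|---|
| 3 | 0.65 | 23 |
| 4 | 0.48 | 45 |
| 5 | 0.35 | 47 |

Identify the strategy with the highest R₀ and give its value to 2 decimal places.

53.00

Strategy 1: R₀ = 0.57×47 + 0.35×35 + 0.24×14 = 42.4000
Strategy 2: R₀ = 0.65×23 + 0.48×45 + 0.35×47 = 53.0000
Highest R₀: strategy 2 with 53.0000.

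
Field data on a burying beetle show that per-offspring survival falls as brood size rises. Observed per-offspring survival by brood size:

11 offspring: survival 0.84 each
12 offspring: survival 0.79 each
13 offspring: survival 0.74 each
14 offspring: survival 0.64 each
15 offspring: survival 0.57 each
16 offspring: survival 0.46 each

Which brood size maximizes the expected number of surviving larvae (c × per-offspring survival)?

13

Expected surviving larvae = c × s(c):
  c=11: 11 × 0.84 = 9.240
  c=12: 12 × 0.79 = 9.480
  c=13: 13 × 0.74 = 9.620
  c=14: 14 × 0.64 = 8.960
  c=15: 15 × 0.57 = 8.550
  c=16: 16 × 0.46 = 7.360
Maximum at c = 13 (9.620 surviving larvae).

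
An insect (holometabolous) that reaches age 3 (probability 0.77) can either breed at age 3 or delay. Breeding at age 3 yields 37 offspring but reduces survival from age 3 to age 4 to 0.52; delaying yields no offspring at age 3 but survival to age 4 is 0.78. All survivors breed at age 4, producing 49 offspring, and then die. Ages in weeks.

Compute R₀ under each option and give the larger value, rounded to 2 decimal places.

48.11

breed at age 3: R₀ = 0.77 × (37 + 0.52 × 49) = 0.77 × 62.4800 = 48.1096
delay to age 4: R₀ = 0.77 × (0.78 × 49) = 0.77 × 38.2200 = 29.4294
Higher: breed at age 3 (48.1096).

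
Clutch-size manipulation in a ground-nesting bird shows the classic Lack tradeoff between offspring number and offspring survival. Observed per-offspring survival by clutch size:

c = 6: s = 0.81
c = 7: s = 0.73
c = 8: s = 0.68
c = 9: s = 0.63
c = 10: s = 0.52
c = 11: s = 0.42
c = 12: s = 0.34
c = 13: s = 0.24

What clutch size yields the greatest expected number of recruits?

Expected recruits = c × s(c):
  c=6: 6 × 0.81 = 4.860
  c=7: 7 × 0.73 = 5.110
  c=8: 8 × 0.68 = 5.440
  c=9: 9 × 0.63 = 5.670
  c=10: 10 × 0.52 = 5.200
  c=11: 11 × 0.42 = 4.620
  c=12: 12 × 0.34 = 4.080
  c=13: 13 × 0.24 = 3.120
Maximum at c = 9 (5.670 recruits).

9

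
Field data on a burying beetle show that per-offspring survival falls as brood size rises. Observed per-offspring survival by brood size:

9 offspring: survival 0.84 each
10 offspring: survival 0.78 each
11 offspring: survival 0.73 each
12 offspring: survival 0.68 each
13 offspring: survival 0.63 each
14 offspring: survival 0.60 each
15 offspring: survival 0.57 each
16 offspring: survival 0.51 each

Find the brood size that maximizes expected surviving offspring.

Expected surviving offspring = c × s(c):
  c=9: 9 × 0.84 = 7.560
  c=10: 10 × 0.78 = 7.800
  c=11: 11 × 0.73 = 8.030
  c=12: 12 × 0.68 = 8.160
  c=13: 13 × 0.63 = 8.190
  c=14: 14 × 0.60 = 8.400
  c=15: 15 × 0.57 = 8.550
  c=16: 16 × 0.51 = 8.160
Maximum at c = 15 (8.550 surviving offspring).

15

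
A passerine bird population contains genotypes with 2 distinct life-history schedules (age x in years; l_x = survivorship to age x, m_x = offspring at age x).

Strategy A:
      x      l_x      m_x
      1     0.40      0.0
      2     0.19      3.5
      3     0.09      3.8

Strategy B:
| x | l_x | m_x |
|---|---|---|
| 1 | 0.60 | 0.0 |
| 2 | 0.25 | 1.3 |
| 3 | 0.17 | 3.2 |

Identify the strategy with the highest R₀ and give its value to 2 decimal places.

1.01

Strategy A: R₀ = 0.40×0.0 + 0.19×3.5 + 0.09×3.8 = 1.0070
Strategy B: R₀ = 0.60×0.0 + 0.25×1.3 + 0.17×3.2 = 0.8690
Highest R₀: strategy A with 1.0070.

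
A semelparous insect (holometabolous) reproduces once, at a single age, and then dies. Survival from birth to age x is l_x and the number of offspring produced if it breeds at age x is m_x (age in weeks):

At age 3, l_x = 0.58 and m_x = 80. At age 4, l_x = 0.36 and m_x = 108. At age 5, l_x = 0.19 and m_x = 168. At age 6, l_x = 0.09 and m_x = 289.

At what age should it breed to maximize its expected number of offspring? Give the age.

3

Expected offspring if breeding at age x = l_x × m_x:
  age 3: 0.58 × 80 = 46.400
  age 4: 0.36 × 108 = 38.880
  age 5: 0.19 × 168 = 31.920
  age 6: 0.09 × 289 = 26.010
Maximum at age 3 (46.400).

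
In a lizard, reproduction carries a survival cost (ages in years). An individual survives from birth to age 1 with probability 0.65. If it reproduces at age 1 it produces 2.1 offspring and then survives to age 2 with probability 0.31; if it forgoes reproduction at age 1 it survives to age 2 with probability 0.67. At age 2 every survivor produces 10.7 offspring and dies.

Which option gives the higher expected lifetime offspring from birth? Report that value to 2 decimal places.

breed at age 1: R₀ = 0.65 × (2.1 + 0.31 × 10.7) = 0.65 × 5.4170 = 3.5210
delay to age 2: R₀ = 0.65 × (0.67 × 10.7) = 0.65 × 7.1690 = 4.6598
Higher: delay to age 2 (4.6598).

4.66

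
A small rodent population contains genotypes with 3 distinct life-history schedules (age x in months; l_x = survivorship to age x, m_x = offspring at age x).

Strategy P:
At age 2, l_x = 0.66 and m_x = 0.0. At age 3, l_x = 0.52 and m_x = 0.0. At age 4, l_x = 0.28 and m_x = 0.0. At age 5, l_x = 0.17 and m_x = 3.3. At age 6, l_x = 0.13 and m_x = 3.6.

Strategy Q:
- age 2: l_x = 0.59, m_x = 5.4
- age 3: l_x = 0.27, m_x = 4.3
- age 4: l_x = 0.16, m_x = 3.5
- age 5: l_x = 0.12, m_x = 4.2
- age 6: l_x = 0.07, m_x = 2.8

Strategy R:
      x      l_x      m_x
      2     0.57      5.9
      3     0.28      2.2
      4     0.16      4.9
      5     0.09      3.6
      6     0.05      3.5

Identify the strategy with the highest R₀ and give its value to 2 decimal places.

Strategy P: R₀ = 0.66×0.0 + 0.52×0.0 + 0.28×0.0 + 0.17×3.3 + 0.13×3.6 = 1.0290
Strategy Q: R₀ = 0.59×5.4 + 0.27×4.3 + 0.16×3.5 + 0.12×4.2 + 0.07×2.8 = 5.6070
Strategy R: R₀ = 0.57×5.9 + 0.28×2.2 + 0.16×4.9 + 0.09×3.6 + 0.05×3.5 = 5.2620
Highest R₀: strategy Q with 5.6070.

5.61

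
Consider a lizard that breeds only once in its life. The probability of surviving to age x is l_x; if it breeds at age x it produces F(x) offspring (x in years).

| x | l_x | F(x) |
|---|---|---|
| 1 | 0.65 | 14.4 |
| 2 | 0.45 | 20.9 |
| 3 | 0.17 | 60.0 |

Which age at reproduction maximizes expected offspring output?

3

Expected offspring if breeding at age x = l_x × F(x):
  age 1: 0.65 × 14.4 = 9.360
  age 2: 0.45 × 20.9 = 9.405
  age 3: 0.17 × 60.0 = 10.200
Maximum at age 3 (10.200).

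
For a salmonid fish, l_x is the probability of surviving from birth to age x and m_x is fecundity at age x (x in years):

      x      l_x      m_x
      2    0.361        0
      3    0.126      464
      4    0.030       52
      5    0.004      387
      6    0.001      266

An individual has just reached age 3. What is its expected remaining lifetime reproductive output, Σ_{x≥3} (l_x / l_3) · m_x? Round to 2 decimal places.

490.78

l_3 = 0.126. Conditional survival from age 3 to x is l_x / l_3.
  x=3: (0.126/0.126) × 464 = 464.0000
  x=4: (0.030/0.126) × 52 = 12.3810
  x=5: (0.004/0.126) × 387 = 12.2857
  x=6: (0.001/0.126) × 266 = 2.1111
Sum = 464.0000 + 12.3810 + 12.2857 + 2.1111 = 490.7778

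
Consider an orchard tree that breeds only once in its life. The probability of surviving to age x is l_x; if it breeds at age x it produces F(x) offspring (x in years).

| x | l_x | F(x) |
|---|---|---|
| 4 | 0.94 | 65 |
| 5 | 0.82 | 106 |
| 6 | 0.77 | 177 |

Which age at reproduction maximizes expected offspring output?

6

Expected offspring if breeding at age x = l_x × F(x):
  age 4: 0.94 × 65 = 61.100
  age 5: 0.82 × 106 = 86.920
  age 6: 0.77 × 177 = 136.290
Maximum at age 6 (136.290).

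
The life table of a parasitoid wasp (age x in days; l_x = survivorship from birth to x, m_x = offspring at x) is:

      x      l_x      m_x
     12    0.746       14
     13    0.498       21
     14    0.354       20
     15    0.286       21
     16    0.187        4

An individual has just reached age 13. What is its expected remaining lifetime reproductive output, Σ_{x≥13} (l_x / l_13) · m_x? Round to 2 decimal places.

48.78

l_13 = 0.498. Conditional survival from age 13 to x is l_x / l_13.
  x=13: (0.498/0.498) × 21 = 21.0000
  x=14: (0.354/0.498) × 20 = 14.2169
  x=15: (0.286/0.498) × 21 = 12.0602
  x=16: (0.187/0.498) × 4 = 1.5020
Sum = 21.0000 + 14.2169 + 12.0602 + 1.5020 = 48.7791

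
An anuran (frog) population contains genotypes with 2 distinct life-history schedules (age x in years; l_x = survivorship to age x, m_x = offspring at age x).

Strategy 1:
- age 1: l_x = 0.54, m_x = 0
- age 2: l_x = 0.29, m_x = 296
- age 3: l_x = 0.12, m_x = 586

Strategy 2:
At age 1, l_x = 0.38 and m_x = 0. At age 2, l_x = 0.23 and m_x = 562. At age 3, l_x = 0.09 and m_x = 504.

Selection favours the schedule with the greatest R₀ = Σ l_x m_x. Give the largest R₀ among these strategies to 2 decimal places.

174.62

Strategy 1: R₀ = 0.54×0 + 0.29×296 + 0.12×586 = 156.1600
Strategy 2: R₀ = 0.38×0 + 0.23×562 + 0.09×504 = 174.6200
Highest R₀: strategy 2 with 174.6200.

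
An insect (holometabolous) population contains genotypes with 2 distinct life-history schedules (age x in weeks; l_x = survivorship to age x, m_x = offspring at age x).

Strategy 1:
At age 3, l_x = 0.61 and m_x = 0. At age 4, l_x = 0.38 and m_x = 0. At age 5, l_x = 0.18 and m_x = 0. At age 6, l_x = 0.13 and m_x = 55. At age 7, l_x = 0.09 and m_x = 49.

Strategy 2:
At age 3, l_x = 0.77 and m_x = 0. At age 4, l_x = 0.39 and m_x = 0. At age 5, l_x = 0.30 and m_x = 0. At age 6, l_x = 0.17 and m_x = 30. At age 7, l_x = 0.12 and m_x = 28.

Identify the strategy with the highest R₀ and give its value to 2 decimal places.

Strategy 1: R₀ = 0.61×0 + 0.38×0 + 0.18×0 + 0.13×55 + 0.09×49 = 11.5600
Strategy 2: R₀ = 0.77×0 + 0.39×0 + 0.30×0 + 0.17×30 + 0.12×28 = 8.4600
Highest R₀: strategy 1 with 11.5600.

11.56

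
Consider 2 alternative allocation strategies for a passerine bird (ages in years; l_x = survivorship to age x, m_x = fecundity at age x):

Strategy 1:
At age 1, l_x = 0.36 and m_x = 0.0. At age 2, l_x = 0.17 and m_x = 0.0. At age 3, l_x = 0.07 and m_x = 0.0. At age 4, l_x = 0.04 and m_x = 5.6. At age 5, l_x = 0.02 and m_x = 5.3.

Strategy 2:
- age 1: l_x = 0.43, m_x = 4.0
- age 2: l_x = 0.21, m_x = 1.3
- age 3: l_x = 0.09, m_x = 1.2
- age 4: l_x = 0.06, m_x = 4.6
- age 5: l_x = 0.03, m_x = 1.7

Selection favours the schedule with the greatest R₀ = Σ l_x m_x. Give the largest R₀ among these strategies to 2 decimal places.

Strategy 1: R₀ = 0.36×0.0 + 0.17×0.0 + 0.07×0.0 + 0.04×5.6 + 0.02×5.3 = 0.3300
Strategy 2: R₀ = 0.43×4.0 + 0.21×1.3 + 0.09×1.2 + 0.06×4.6 + 0.03×1.7 = 2.4280
Highest R₀: strategy 2 with 2.4280.

2.43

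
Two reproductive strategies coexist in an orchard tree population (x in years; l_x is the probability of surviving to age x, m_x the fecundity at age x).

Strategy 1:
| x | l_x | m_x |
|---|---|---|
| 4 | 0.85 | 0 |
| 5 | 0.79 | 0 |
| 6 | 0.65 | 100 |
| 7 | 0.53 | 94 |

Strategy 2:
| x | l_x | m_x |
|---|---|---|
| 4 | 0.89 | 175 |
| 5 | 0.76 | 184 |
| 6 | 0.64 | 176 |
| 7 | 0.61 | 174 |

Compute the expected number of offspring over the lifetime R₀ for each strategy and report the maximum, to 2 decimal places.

514.37

Strategy 1: R₀ = 0.85×0 + 0.79×0 + 0.65×100 + 0.53×94 = 114.8200
Strategy 2: R₀ = 0.89×175 + 0.76×184 + 0.64×176 + 0.61×174 = 514.3700
Highest R₀: strategy 2 with 514.3700.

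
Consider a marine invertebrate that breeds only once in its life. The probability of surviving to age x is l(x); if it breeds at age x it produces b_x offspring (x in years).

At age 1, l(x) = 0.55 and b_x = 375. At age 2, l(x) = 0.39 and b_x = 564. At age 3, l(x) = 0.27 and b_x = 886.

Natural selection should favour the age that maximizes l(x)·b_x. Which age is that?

3

Expected offspring if breeding at age x = l(x) × b_x:
  age 1: 0.55 × 375 = 206.250
  age 2: 0.39 × 564 = 219.960
  age 3: 0.27 × 886 = 239.220
Maximum at age 3 (239.220).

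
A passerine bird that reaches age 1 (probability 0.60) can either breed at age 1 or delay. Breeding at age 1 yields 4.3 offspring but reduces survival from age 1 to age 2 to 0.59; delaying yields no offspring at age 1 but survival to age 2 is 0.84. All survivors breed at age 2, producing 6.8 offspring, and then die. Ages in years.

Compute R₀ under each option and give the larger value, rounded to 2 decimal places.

breed at age 1: R₀ = 0.60 × (4.3 + 0.59 × 6.8) = 0.60 × 8.3120 = 4.9872
delay to age 2: R₀ = 0.60 × (0.84 × 6.8) = 0.60 × 5.7120 = 3.4272
Higher: breed at age 1 (4.9872).

4.99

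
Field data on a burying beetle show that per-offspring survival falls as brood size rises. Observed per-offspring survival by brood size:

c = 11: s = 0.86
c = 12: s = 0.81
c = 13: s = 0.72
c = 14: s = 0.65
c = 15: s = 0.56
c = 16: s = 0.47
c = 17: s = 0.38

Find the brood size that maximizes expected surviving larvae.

12

Expected surviving larvae = c × s(c):
  c=11: 11 × 0.86 = 9.460
  c=12: 12 × 0.81 = 9.720
  c=13: 13 × 0.72 = 9.360
  c=14: 14 × 0.65 = 9.100
  c=15: 15 × 0.56 = 8.400
  c=16: 16 × 0.47 = 7.520
  c=17: 17 × 0.38 = 6.460
Maximum at c = 12 (9.720 surviving larvae).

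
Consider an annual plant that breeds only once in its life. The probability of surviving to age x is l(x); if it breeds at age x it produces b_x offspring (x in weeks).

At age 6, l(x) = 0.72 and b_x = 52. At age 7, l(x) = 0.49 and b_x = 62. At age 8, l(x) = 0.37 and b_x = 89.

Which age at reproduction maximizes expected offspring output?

Expected offspring if breeding at age x = l(x) × b_x:
  age 6: 0.72 × 52 = 37.440
  age 7: 0.49 × 62 = 30.380
  age 8: 0.37 × 89 = 32.930
Maximum at age 6 (37.440).

6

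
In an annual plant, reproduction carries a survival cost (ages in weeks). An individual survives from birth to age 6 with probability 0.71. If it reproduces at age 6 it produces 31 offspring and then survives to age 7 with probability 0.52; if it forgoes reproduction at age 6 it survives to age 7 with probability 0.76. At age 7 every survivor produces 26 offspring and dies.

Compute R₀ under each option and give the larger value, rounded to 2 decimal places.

31.61

breed at age 6: R₀ = 0.71 × (31 + 0.52 × 26) = 0.71 × 44.5200 = 31.6092
delay to age 7: R₀ = 0.71 × (0.76 × 26) = 0.71 × 19.7600 = 14.0296
Higher: breed at age 6 (31.6092).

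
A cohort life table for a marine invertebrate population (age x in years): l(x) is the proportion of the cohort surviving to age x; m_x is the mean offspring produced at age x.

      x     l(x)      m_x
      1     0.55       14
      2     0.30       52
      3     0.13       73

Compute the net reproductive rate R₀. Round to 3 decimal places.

R₀ = Σ l(x) m_x:
  age 1: 0.55 × 14 = 7.7000
  age 2: 0.30 × 52 = 15.6000
  age 3: 0.13 × 73 = 9.4900
R₀ = 7.7000 + 15.6000 + 9.4900 = 32.7900

32.790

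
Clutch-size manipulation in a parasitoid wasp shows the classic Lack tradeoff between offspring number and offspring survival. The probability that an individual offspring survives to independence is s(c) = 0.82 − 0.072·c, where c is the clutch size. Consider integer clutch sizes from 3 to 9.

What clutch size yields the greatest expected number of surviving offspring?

6

Expected surviving offspring = c × s(c):
  c=3: 3 × 0.604 = 1.812
  c=4: 4 × 0.532 = 2.128
  c=5: 5 × 0.460 = 2.300
  c=6: 6 × 0.388 = 2.328
  c=7: 7 × 0.316 = 2.212
  c=8: 8 × 0.244 = 1.952
  c=9: 9 × 0.172 = 1.548
Maximum at c = 6 (2.328 surviving offspring).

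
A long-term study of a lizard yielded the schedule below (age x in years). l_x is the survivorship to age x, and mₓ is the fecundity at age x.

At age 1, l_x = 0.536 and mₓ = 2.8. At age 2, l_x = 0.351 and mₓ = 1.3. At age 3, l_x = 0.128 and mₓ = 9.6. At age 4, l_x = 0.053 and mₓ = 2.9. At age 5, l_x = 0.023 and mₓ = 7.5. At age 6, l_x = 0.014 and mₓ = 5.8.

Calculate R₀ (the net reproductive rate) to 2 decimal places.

R₀ = Σ l_x mₓ:
  age 1: 0.536 × 2.8 = 1.5008
  age 2: 0.351 × 1.3 = 0.4563
  age 3: 0.128 × 9.6 = 1.2288
  age 4: 0.053 × 2.9 = 0.1537
  age 5: 0.023 × 7.5 = 0.1725
  age 6: 0.014 × 5.8 = 0.0812
R₀ = 1.5008 + 0.4563 + 1.2288 + 0.1537 + 0.1725 + 0.0812 = 3.5933

3.59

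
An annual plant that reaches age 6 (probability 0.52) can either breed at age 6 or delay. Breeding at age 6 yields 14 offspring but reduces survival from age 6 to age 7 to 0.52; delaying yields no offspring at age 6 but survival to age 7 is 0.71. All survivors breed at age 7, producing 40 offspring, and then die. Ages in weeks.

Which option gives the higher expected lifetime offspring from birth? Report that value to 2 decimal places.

18.10

breed at age 6: R₀ = 0.52 × (14 + 0.52 × 40) = 0.52 × 34.8000 = 18.0960
delay to age 7: R₀ = 0.52 × (0.71 × 40) = 0.52 × 28.4000 = 14.7680
Higher: breed at age 6 (18.0960).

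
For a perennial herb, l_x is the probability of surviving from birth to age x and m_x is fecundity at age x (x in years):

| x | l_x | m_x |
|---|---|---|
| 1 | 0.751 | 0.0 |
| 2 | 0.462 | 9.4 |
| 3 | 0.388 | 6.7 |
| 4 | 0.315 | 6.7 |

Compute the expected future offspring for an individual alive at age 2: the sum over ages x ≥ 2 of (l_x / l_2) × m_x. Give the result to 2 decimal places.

19.60

l_2 = 0.462. Conditional survival from age 2 to x is l_x / l_2.
  x=2: (0.462/0.462) × 9.4 = 9.4000
  x=3: (0.388/0.462) × 6.7 = 5.6268
  x=4: (0.315/0.462) × 6.7 = 4.5682
Sum = 9.4000 + 5.6268 + 4.5682 = 19.5950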